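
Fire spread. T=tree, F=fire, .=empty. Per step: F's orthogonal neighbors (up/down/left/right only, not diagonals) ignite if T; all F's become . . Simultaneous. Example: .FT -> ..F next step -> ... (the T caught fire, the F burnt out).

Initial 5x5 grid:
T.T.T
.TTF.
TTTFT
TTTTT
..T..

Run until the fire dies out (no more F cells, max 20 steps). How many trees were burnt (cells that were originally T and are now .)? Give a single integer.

Step 1: +4 fires, +2 burnt (F count now 4)
Step 2: +5 fires, +4 burnt (F count now 5)
Step 3: +3 fires, +5 burnt (F count now 3)
Step 4: +1 fires, +3 burnt (F count now 1)
Step 5: +0 fires, +1 burnt (F count now 0)
Fire out after step 5
Initially T: 15, now '.': 23
Total burnt (originally-T cells now '.'): 13

Answer: 13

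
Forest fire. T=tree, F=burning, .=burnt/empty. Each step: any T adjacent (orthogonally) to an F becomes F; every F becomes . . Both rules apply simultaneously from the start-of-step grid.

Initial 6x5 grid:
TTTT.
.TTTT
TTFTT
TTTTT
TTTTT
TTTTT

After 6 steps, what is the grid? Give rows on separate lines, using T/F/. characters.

Step 1: 4 trees catch fire, 1 burn out
  TTTT.
  .TFTT
  TF.FT
  TTFTT
  TTTTT
  TTTTT
Step 2: 8 trees catch fire, 4 burn out
  TTFT.
  .F.FT
  F...F
  TF.FT
  TTFTT
  TTTTT
Step 3: 8 trees catch fire, 8 burn out
  TF.F.
  ....F
  .....
  F...F
  TF.FT
  TTFTT
Step 4: 5 trees catch fire, 8 burn out
  F....
  .....
  .....
  .....
  F...F
  TF.FT
Step 5: 2 trees catch fire, 5 burn out
  .....
  .....
  .....
  .....
  .....
  F...F
Step 6: 0 trees catch fire, 2 burn out
  .....
  .....
  .....
  .....
  .....
  .....

.....
.....
.....
.....
.....
.....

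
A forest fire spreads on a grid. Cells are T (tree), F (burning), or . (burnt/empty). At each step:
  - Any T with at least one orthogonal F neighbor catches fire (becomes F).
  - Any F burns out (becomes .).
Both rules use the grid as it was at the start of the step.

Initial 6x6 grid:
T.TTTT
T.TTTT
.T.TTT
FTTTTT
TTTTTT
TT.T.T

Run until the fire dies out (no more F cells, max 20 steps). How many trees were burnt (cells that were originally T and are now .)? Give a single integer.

Answer: 27

Derivation:
Step 1: +2 fires, +1 burnt (F count now 2)
Step 2: +4 fires, +2 burnt (F count now 4)
Step 3: +3 fires, +4 burnt (F count now 3)
Step 4: +3 fires, +3 burnt (F count now 3)
Step 5: +5 fires, +3 burnt (F count now 5)
Step 6: +5 fires, +5 burnt (F count now 5)
Step 7: +4 fires, +5 burnt (F count now 4)
Step 8: +1 fires, +4 burnt (F count now 1)
Step 9: +0 fires, +1 burnt (F count now 0)
Fire out after step 9
Initially T: 29, now '.': 34
Total burnt (originally-T cells now '.'): 27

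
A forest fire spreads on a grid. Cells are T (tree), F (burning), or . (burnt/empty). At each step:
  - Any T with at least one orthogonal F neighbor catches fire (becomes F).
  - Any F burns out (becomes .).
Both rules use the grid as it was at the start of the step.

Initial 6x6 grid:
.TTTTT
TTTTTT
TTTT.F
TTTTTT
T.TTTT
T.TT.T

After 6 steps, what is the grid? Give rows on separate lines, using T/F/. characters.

Step 1: 2 trees catch fire, 1 burn out
  .TTTTT
  TTTTTF
  TTTT..
  TTTTTF
  T.TTTT
  T.TT.T
Step 2: 4 trees catch fire, 2 burn out
  .TTTTF
  TTTTF.
  TTTT..
  TTTTF.
  T.TTTF
  T.TT.T
Step 3: 5 trees catch fire, 4 burn out
  .TTTF.
  TTTF..
  TTTT..
  TTTF..
  T.TTF.
  T.TT.F
Step 4: 5 trees catch fire, 5 burn out
  .TTF..
  TTF...
  TTTF..
  TTF...
  T.TF..
  T.TT..
Step 5: 6 trees catch fire, 5 burn out
  .TF...
  TF....
  TTF...
  TF....
  T.F...
  T.TF..
Step 6: 5 trees catch fire, 6 burn out
  .F....
  F.....
  TF....
  F.....
  T.....
  T.F...

.F....
F.....
TF....
F.....
T.....
T.F...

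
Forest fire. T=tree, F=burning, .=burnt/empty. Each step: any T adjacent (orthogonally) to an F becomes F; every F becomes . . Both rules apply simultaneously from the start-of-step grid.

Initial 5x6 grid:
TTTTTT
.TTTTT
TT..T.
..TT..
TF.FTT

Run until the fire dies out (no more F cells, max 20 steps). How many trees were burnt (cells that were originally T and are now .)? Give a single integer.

Step 1: +3 fires, +2 burnt (F count now 3)
Step 2: +2 fires, +3 burnt (F count now 2)
Step 3: +0 fires, +2 burnt (F count now 0)
Fire out after step 3
Initially T: 19, now '.': 16
Total burnt (originally-T cells now '.'): 5

Answer: 5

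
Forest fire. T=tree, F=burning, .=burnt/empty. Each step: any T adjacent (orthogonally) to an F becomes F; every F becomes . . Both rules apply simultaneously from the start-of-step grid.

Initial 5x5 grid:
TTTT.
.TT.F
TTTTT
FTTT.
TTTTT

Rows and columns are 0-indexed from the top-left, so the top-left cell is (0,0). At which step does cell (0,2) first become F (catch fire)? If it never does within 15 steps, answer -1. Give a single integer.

Step 1: cell (0,2)='T' (+4 fires, +2 burnt)
Step 2: cell (0,2)='T' (+4 fires, +4 burnt)
Step 3: cell (0,2)='T' (+4 fires, +4 burnt)
Step 4: cell (0,2)='T' (+3 fires, +4 burnt)
Step 5: cell (0,2)='F' (+3 fires, +3 burnt)
  -> target ignites at step 5
Step 6: cell (0,2)='.' (+1 fires, +3 burnt)
Step 7: cell (0,2)='.' (+0 fires, +1 burnt)
  fire out at step 7

5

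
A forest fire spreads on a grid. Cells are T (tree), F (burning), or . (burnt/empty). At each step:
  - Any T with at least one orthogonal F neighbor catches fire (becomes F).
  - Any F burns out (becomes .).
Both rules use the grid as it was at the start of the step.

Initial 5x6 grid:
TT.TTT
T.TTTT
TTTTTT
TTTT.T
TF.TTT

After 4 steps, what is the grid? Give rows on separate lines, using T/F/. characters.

Step 1: 2 trees catch fire, 1 burn out
  TT.TTT
  T.TTTT
  TTTTTT
  TFTT.T
  F..TTT
Step 2: 3 trees catch fire, 2 burn out
  TT.TTT
  T.TTTT
  TFTTTT
  F.FT.T
  ...TTT
Step 3: 3 trees catch fire, 3 burn out
  TT.TTT
  T.TTTT
  F.FTTT
  ...F.T
  ...TTT
Step 4: 4 trees catch fire, 3 burn out
  TT.TTT
  F.FTTT
  ...FTT
  .....T
  ...FTT

TT.TTT
F.FTTT
...FTT
.....T
...FTT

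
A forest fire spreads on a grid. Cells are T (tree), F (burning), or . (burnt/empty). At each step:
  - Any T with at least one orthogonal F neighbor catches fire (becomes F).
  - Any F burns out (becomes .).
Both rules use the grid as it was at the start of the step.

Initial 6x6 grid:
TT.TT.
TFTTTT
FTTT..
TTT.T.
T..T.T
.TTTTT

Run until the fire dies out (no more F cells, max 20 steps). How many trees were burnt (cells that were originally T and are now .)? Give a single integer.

Step 1: +5 fires, +2 burnt (F count now 5)
Step 2: +5 fires, +5 burnt (F count now 5)
Step 3: +4 fires, +5 burnt (F count now 4)
Step 4: +2 fires, +4 burnt (F count now 2)
Step 5: +0 fires, +2 burnt (F count now 0)
Fire out after step 5
Initially T: 24, now '.': 28
Total burnt (originally-T cells now '.'): 16

Answer: 16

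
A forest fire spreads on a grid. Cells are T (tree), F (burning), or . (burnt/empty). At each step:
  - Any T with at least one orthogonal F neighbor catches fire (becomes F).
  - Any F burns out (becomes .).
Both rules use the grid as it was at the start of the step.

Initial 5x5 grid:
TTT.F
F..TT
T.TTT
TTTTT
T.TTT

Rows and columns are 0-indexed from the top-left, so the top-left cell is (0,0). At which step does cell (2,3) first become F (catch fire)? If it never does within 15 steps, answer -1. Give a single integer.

Step 1: cell (2,3)='T' (+3 fires, +2 burnt)
Step 2: cell (2,3)='T' (+4 fires, +3 burnt)
Step 3: cell (2,3)='F' (+5 fires, +4 burnt)
  -> target ignites at step 3
Step 4: cell (2,3)='.' (+4 fires, +5 burnt)
Step 5: cell (2,3)='.' (+2 fires, +4 burnt)
Step 6: cell (2,3)='.' (+0 fires, +2 burnt)
  fire out at step 6

3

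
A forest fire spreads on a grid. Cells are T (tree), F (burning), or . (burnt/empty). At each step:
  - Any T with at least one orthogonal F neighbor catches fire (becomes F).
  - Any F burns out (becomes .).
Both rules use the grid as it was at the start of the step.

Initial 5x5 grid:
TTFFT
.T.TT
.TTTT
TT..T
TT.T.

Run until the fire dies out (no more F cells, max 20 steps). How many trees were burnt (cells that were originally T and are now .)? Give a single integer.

Step 1: +3 fires, +2 burnt (F count now 3)
Step 2: +4 fires, +3 burnt (F count now 4)
Step 3: +3 fires, +4 burnt (F count now 3)
Step 4: +2 fires, +3 burnt (F count now 2)
Step 5: +2 fires, +2 burnt (F count now 2)
Step 6: +1 fires, +2 burnt (F count now 1)
Step 7: +0 fires, +1 burnt (F count now 0)
Fire out after step 7
Initially T: 16, now '.': 24
Total burnt (originally-T cells now '.'): 15

Answer: 15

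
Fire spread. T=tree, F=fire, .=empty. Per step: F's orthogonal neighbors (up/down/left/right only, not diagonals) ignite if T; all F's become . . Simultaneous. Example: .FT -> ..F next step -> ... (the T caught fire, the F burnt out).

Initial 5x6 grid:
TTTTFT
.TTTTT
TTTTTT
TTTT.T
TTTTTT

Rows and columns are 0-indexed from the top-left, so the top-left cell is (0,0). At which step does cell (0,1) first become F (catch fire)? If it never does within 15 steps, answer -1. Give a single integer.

Step 1: cell (0,1)='T' (+3 fires, +1 burnt)
Step 2: cell (0,1)='T' (+4 fires, +3 burnt)
Step 3: cell (0,1)='F' (+4 fires, +4 burnt)
  -> target ignites at step 3
Step 4: cell (0,1)='.' (+5 fires, +4 burnt)
Step 5: cell (0,1)='.' (+4 fires, +5 burnt)
Step 6: cell (0,1)='.' (+4 fires, +4 burnt)
Step 7: cell (0,1)='.' (+2 fires, +4 burnt)
Step 8: cell (0,1)='.' (+1 fires, +2 burnt)
Step 9: cell (0,1)='.' (+0 fires, +1 burnt)
  fire out at step 9

3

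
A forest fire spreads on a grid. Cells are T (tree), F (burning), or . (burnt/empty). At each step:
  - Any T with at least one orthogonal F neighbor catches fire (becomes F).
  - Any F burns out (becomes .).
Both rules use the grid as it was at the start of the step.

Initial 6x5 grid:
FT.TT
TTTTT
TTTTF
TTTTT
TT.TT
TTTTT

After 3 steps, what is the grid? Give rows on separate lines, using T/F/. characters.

Step 1: 5 trees catch fire, 2 burn out
  .F.TT
  FTTTF
  TTTF.
  TTTTF
  TT.TT
  TTTTT
Step 2: 7 trees catch fire, 5 burn out
  ...TF
  .FTF.
  FTF..
  TTTF.
  TT.TF
  TTTTT
Step 3: 7 trees catch fire, 7 burn out
  ...F.
  ..F..
  .F...
  FTF..
  TT.F.
  TTTTF

...F.
..F..
.F...
FTF..
TT.F.
TTTTF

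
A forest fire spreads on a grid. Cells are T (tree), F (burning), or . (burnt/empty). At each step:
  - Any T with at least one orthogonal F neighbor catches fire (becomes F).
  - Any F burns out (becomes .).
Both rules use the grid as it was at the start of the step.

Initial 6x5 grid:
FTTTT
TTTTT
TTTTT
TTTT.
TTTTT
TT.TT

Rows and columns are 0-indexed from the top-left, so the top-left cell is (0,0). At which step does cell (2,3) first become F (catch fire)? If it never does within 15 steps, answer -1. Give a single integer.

Step 1: cell (2,3)='T' (+2 fires, +1 burnt)
Step 2: cell (2,3)='T' (+3 fires, +2 burnt)
Step 3: cell (2,3)='T' (+4 fires, +3 burnt)
Step 4: cell (2,3)='T' (+5 fires, +4 burnt)
Step 5: cell (2,3)='F' (+5 fires, +5 burnt)
  -> target ignites at step 5
Step 6: cell (2,3)='.' (+4 fires, +5 burnt)
Step 7: cell (2,3)='.' (+1 fires, +4 burnt)
Step 8: cell (2,3)='.' (+2 fires, +1 burnt)
Step 9: cell (2,3)='.' (+1 fires, +2 burnt)
Step 10: cell (2,3)='.' (+0 fires, +1 burnt)
  fire out at step 10

5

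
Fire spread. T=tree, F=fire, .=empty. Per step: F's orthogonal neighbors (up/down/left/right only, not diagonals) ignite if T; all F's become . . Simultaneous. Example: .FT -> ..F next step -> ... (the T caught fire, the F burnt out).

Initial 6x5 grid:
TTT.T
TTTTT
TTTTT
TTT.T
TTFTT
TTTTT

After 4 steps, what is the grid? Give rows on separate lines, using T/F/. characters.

Step 1: 4 trees catch fire, 1 burn out
  TTT.T
  TTTTT
  TTTTT
  TTF.T
  TF.FT
  TTFTT
Step 2: 6 trees catch fire, 4 burn out
  TTT.T
  TTTTT
  TTFTT
  TF..T
  F...F
  TF.FT
Step 3: 7 trees catch fire, 6 burn out
  TTT.T
  TTFTT
  TF.FT
  F...F
  .....
  F...F
Step 4: 5 trees catch fire, 7 burn out
  TTF.T
  TF.FT
  F...F
  .....
  .....
  .....

TTF.T
TF.FT
F...F
.....
.....
.....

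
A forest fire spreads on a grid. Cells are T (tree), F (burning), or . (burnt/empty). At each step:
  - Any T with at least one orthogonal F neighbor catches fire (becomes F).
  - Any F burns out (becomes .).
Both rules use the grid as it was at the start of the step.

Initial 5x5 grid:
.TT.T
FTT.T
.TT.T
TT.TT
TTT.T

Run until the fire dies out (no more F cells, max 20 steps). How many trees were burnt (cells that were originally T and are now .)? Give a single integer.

Answer: 11

Derivation:
Step 1: +1 fires, +1 burnt (F count now 1)
Step 2: +3 fires, +1 burnt (F count now 3)
Step 3: +3 fires, +3 burnt (F count now 3)
Step 4: +2 fires, +3 burnt (F count now 2)
Step 5: +2 fires, +2 burnt (F count now 2)
Step 6: +0 fires, +2 burnt (F count now 0)
Fire out after step 6
Initially T: 17, now '.': 19
Total burnt (originally-T cells now '.'): 11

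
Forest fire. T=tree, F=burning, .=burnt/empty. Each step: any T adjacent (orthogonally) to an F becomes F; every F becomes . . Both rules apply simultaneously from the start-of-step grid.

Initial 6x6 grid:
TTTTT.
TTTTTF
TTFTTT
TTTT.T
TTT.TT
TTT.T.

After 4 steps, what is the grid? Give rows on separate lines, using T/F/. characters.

Step 1: 6 trees catch fire, 2 burn out
  TTTTT.
  TTFTF.
  TF.FTF
  TTFT.T
  TTT.TT
  TTT.T.
Step 2: 10 trees catch fire, 6 burn out
  TTFTF.
  TF.F..
  F...F.
  TF.F.F
  TTF.TT
  TTT.T.
Step 3: 7 trees catch fire, 10 burn out
  TF.F..
  F.....
  ......
  F.....
  TF..TF
  TTF.T.
Step 4: 4 trees catch fire, 7 burn out
  F.....
  ......
  ......
  ......
  F...F.
  TF..T.

F.....
......
......
......
F...F.
TF..T.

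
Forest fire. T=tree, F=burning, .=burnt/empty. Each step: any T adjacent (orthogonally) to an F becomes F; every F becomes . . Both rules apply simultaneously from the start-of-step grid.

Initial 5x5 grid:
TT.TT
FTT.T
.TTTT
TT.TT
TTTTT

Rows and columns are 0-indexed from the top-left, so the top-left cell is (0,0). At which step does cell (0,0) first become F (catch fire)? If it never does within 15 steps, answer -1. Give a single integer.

Step 1: cell (0,0)='F' (+2 fires, +1 burnt)
  -> target ignites at step 1
Step 2: cell (0,0)='.' (+3 fires, +2 burnt)
Step 3: cell (0,0)='.' (+2 fires, +3 burnt)
Step 4: cell (0,0)='.' (+3 fires, +2 burnt)
Step 5: cell (0,0)='.' (+4 fires, +3 burnt)
Step 6: cell (0,0)='.' (+3 fires, +4 burnt)
Step 7: cell (0,0)='.' (+2 fires, +3 burnt)
Step 8: cell (0,0)='.' (+1 fires, +2 burnt)
Step 9: cell (0,0)='.' (+0 fires, +1 burnt)
  fire out at step 9

1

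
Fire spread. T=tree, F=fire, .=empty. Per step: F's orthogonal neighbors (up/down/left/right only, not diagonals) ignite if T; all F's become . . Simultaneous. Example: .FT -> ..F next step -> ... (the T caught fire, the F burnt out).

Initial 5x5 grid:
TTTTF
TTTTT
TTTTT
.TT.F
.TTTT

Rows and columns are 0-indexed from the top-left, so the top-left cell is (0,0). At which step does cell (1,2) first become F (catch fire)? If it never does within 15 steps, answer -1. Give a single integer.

Step 1: cell (1,2)='T' (+4 fires, +2 burnt)
Step 2: cell (1,2)='T' (+4 fires, +4 burnt)
Step 3: cell (1,2)='F' (+4 fires, +4 burnt)
  -> target ignites at step 3
Step 4: cell (1,2)='.' (+5 fires, +4 burnt)
Step 5: cell (1,2)='.' (+3 fires, +5 burnt)
Step 6: cell (1,2)='.' (+0 fires, +3 burnt)
  fire out at step 6

3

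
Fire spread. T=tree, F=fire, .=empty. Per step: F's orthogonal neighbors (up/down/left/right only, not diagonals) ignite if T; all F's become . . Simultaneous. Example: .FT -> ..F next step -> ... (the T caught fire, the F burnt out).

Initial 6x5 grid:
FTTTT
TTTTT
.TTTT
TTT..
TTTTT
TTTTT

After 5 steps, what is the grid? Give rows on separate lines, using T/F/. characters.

Step 1: 2 trees catch fire, 1 burn out
  .FTTT
  FTTTT
  .TTTT
  TTT..
  TTTTT
  TTTTT
Step 2: 2 trees catch fire, 2 burn out
  ..FTT
  .FTTT
  .TTTT
  TTT..
  TTTTT
  TTTTT
Step 3: 3 trees catch fire, 2 burn out
  ...FT
  ..FTT
  .FTTT
  TTT..
  TTTTT
  TTTTT
Step 4: 4 trees catch fire, 3 burn out
  ....F
  ...FT
  ..FTT
  TFT..
  TTTTT
  TTTTT
Step 5: 5 trees catch fire, 4 burn out
  .....
  ....F
  ...FT
  F.F..
  TFTTT
  TTTTT

.....
....F
...FT
F.F..
TFTTT
TTTTT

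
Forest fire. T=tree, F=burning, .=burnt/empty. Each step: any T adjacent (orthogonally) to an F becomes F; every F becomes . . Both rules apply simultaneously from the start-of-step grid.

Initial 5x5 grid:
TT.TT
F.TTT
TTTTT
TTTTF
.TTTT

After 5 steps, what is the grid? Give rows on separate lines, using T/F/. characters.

Step 1: 5 trees catch fire, 2 burn out
  FT.TT
  ..TTT
  FTTTF
  TTTF.
  .TTTF
Step 2: 7 trees catch fire, 5 burn out
  .F.TT
  ..TTF
  .FTF.
  FTF..
  .TTF.
Step 3: 5 trees catch fire, 7 burn out
  ...TF
  ..TF.
  ..F..
  .F...
  .TF..
Step 4: 3 trees catch fire, 5 burn out
  ...F.
  ..F..
  .....
  .....
  .F...
Step 5: 0 trees catch fire, 3 burn out
  .....
  .....
  .....
  .....
  .....

.....
.....
.....
.....
.....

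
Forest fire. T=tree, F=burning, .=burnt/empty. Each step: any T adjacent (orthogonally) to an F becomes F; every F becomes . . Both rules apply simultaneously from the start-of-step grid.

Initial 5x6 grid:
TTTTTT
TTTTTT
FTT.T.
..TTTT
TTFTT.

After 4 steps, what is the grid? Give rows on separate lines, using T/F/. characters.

Step 1: 5 trees catch fire, 2 burn out
  TTTTTT
  FTTTTT
  .FT.T.
  ..FTTT
  TF.FT.
Step 2: 6 trees catch fire, 5 burn out
  FTTTTT
  .FTTTT
  ..F.T.
  ...FTT
  F...F.
Step 3: 3 trees catch fire, 6 burn out
  .FTTTT
  ..FTTT
  ....T.
  ....FT
  ......
Step 4: 4 trees catch fire, 3 burn out
  ..FTTT
  ...FTT
  ....F.
  .....F
  ......

..FTTT
...FTT
....F.
.....F
......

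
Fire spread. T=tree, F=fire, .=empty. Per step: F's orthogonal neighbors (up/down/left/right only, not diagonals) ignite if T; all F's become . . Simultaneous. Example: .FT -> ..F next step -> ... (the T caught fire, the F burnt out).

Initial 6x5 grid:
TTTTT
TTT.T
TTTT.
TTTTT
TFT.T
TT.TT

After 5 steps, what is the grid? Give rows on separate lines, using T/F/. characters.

Step 1: 4 trees catch fire, 1 burn out
  TTTTT
  TTT.T
  TTTT.
  TFTTT
  F.F.T
  TF.TT
Step 2: 4 trees catch fire, 4 burn out
  TTTTT
  TTT.T
  TFTT.
  F.FTT
  ....T
  F..TT
Step 3: 4 trees catch fire, 4 burn out
  TTTTT
  TFT.T
  F.FT.
  ...FT
  ....T
  ...TT
Step 4: 5 trees catch fire, 4 burn out
  TFTTT
  F.F.T
  ...F.
  ....F
  ....T
  ...TT
Step 5: 3 trees catch fire, 5 burn out
  F.FTT
  ....T
  .....
  .....
  ....F
  ...TT

F.FTT
....T
.....
.....
....F
...TT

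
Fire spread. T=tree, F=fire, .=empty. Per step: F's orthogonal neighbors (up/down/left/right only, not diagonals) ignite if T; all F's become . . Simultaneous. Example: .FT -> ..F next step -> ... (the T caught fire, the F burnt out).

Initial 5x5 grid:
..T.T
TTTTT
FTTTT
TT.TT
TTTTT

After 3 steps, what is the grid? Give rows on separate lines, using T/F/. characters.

Step 1: 3 trees catch fire, 1 burn out
  ..T.T
  FTTTT
  .FTTT
  FT.TT
  TTTTT
Step 2: 4 trees catch fire, 3 burn out
  ..T.T
  .FTTT
  ..FTT
  .F.TT
  FTTTT
Step 3: 3 trees catch fire, 4 burn out
  ..T.T
  ..FTT
  ...FT
  ...TT
  .FTTT

..T.T
..FTT
...FT
...TT
.FTTT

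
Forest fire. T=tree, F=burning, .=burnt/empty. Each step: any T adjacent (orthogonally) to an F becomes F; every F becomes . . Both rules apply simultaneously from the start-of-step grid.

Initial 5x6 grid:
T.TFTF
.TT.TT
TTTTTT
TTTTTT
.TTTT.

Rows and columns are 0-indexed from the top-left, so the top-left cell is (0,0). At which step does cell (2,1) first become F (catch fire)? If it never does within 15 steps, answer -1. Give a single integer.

Step 1: cell (2,1)='T' (+3 fires, +2 burnt)
Step 2: cell (2,1)='T' (+3 fires, +3 burnt)
Step 3: cell (2,1)='T' (+4 fires, +3 burnt)
Step 4: cell (2,1)='F' (+4 fires, +4 burnt)
  -> target ignites at step 4
Step 5: cell (2,1)='.' (+5 fires, +4 burnt)
Step 6: cell (2,1)='.' (+3 fires, +5 burnt)
Step 7: cell (2,1)='.' (+0 fires, +3 burnt)
  fire out at step 7

4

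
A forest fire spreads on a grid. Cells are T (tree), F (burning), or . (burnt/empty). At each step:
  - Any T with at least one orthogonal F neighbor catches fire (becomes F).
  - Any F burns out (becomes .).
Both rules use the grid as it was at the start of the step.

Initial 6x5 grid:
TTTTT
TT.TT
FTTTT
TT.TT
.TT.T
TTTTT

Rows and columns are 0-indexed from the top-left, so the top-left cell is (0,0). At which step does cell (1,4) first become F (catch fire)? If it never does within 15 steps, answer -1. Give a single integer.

Step 1: cell (1,4)='T' (+3 fires, +1 burnt)
Step 2: cell (1,4)='T' (+4 fires, +3 burnt)
Step 3: cell (1,4)='T' (+3 fires, +4 burnt)
Step 4: cell (1,4)='T' (+6 fires, +3 burnt)
Step 5: cell (1,4)='F' (+5 fires, +6 burnt)
  -> target ignites at step 5
Step 6: cell (1,4)='.' (+3 fires, +5 burnt)
Step 7: cell (1,4)='.' (+1 fires, +3 burnt)
Step 8: cell (1,4)='.' (+0 fires, +1 burnt)
  fire out at step 8

5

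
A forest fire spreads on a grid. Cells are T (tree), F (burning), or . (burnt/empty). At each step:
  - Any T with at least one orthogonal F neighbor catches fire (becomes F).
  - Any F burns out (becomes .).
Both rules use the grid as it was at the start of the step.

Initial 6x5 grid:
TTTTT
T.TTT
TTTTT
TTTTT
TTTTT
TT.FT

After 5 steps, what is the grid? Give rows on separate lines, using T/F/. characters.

Step 1: 2 trees catch fire, 1 burn out
  TTTTT
  T.TTT
  TTTTT
  TTTTT
  TTTFT
  TT..F
Step 2: 3 trees catch fire, 2 burn out
  TTTTT
  T.TTT
  TTTTT
  TTTFT
  TTF.F
  TT...
Step 3: 4 trees catch fire, 3 burn out
  TTTTT
  T.TTT
  TTTFT
  TTF.F
  TF...
  TT...
Step 4: 6 trees catch fire, 4 burn out
  TTTTT
  T.TFT
  TTF.F
  TF...
  F....
  TF...
Step 5: 6 trees catch fire, 6 burn out
  TTTFT
  T.F.F
  TF...
  F....
  .....
  F....

TTTFT
T.F.F
TF...
F....
.....
F....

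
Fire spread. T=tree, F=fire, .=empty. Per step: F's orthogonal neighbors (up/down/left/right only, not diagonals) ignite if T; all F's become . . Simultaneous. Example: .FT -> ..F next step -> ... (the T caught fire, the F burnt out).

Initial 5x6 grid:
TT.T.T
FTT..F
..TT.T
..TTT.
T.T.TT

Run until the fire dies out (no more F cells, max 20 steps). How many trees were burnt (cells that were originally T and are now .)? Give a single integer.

Answer: 14

Derivation:
Step 1: +4 fires, +2 burnt (F count now 4)
Step 2: +2 fires, +4 burnt (F count now 2)
Step 3: +1 fires, +2 burnt (F count now 1)
Step 4: +2 fires, +1 burnt (F count now 2)
Step 5: +2 fires, +2 burnt (F count now 2)
Step 6: +1 fires, +2 burnt (F count now 1)
Step 7: +1 fires, +1 burnt (F count now 1)
Step 8: +1 fires, +1 burnt (F count now 1)
Step 9: +0 fires, +1 burnt (F count now 0)
Fire out after step 9
Initially T: 16, now '.': 28
Total burnt (originally-T cells now '.'): 14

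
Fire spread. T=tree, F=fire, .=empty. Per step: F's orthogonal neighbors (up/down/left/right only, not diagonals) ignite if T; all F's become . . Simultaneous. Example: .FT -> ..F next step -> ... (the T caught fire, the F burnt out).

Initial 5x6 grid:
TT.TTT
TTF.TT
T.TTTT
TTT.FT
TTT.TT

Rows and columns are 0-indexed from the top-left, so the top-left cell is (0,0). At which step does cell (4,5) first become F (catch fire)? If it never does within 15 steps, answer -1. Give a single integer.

Step 1: cell (4,5)='T' (+5 fires, +2 burnt)
Step 2: cell (4,5)='F' (+7 fires, +5 burnt)
  -> target ignites at step 2
Step 3: cell (4,5)='.' (+6 fires, +7 burnt)
Step 4: cell (4,5)='.' (+4 fires, +6 burnt)
Step 5: cell (4,5)='.' (+1 fires, +4 burnt)
Step 6: cell (4,5)='.' (+0 fires, +1 burnt)
  fire out at step 6

2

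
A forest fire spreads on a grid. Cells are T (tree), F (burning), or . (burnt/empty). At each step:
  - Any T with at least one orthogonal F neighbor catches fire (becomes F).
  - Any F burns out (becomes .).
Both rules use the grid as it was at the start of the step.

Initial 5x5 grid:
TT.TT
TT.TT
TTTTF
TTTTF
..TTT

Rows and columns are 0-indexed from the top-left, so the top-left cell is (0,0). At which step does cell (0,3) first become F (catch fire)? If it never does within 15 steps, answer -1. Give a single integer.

Step 1: cell (0,3)='T' (+4 fires, +2 burnt)
Step 2: cell (0,3)='T' (+5 fires, +4 burnt)
Step 3: cell (0,3)='F' (+4 fires, +5 burnt)
  -> target ignites at step 3
Step 4: cell (0,3)='.' (+3 fires, +4 burnt)
Step 5: cell (0,3)='.' (+2 fires, +3 burnt)
Step 6: cell (0,3)='.' (+1 fires, +2 burnt)
Step 7: cell (0,3)='.' (+0 fires, +1 burnt)
  fire out at step 7

3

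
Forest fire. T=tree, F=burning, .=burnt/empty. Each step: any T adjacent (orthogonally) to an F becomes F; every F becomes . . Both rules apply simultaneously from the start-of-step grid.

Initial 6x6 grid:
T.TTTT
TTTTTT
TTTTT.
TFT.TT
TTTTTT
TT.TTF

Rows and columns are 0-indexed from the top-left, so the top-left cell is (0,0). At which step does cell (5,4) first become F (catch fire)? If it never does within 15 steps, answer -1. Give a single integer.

Step 1: cell (5,4)='F' (+6 fires, +2 burnt)
  -> target ignites at step 1
Step 2: cell (5,4)='.' (+9 fires, +6 burnt)
Step 3: cell (5,4)='.' (+6 fires, +9 burnt)
Step 4: cell (5,4)='.' (+4 fires, +6 burnt)
Step 5: cell (5,4)='.' (+2 fires, +4 burnt)
Step 6: cell (5,4)='.' (+2 fires, +2 burnt)
Step 7: cell (5,4)='.' (+1 fires, +2 burnt)
Step 8: cell (5,4)='.' (+0 fires, +1 burnt)
  fire out at step 8

1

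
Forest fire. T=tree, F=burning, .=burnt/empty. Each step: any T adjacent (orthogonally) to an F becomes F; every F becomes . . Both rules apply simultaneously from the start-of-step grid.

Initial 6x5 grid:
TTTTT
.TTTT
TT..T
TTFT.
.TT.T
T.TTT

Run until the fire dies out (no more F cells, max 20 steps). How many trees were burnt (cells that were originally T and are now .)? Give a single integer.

Step 1: +3 fires, +1 burnt (F count now 3)
Step 2: +4 fires, +3 burnt (F count now 4)
Step 3: +3 fires, +4 burnt (F count now 3)
Step 4: +3 fires, +3 burnt (F count now 3)
Step 5: +4 fires, +3 burnt (F count now 4)
Step 6: +2 fires, +4 burnt (F count now 2)
Step 7: +2 fires, +2 burnt (F count now 2)
Step 8: +0 fires, +2 burnt (F count now 0)
Fire out after step 8
Initially T: 22, now '.': 29
Total burnt (originally-T cells now '.'): 21

Answer: 21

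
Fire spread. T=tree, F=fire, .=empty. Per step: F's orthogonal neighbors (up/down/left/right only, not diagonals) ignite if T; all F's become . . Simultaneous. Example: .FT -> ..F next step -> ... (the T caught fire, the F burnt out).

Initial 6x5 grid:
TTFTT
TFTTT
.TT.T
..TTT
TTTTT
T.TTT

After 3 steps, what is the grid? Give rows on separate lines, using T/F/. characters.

Step 1: 5 trees catch fire, 2 burn out
  TF.FT
  F.FTT
  .FT.T
  ..TTT
  TTTTT
  T.TTT
Step 2: 4 trees catch fire, 5 burn out
  F...F
  ...FT
  ..F.T
  ..TTT
  TTTTT
  T.TTT
Step 3: 2 trees catch fire, 4 burn out
  .....
  ....F
  ....T
  ..FTT
  TTTTT
  T.TTT

.....
....F
....T
..FTT
TTTTT
T.TTT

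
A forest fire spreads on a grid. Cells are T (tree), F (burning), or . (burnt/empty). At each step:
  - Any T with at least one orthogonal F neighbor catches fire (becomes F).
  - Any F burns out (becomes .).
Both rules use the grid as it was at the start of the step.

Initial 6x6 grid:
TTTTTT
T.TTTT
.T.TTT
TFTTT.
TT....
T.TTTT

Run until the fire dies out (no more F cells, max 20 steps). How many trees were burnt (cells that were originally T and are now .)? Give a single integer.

Step 1: +4 fires, +1 burnt (F count now 4)
Step 2: +2 fires, +4 burnt (F count now 2)
Step 3: +3 fires, +2 burnt (F count now 3)
Step 4: +2 fires, +3 burnt (F count now 2)
Step 5: +4 fires, +2 burnt (F count now 4)
Step 6: +3 fires, +4 burnt (F count now 3)
Step 7: +2 fires, +3 burnt (F count now 2)
Step 8: +1 fires, +2 burnt (F count now 1)
Step 9: +1 fires, +1 burnt (F count now 1)
Step 10: +0 fires, +1 burnt (F count now 0)
Fire out after step 10
Initially T: 26, now '.': 32
Total burnt (originally-T cells now '.'): 22

Answer: 22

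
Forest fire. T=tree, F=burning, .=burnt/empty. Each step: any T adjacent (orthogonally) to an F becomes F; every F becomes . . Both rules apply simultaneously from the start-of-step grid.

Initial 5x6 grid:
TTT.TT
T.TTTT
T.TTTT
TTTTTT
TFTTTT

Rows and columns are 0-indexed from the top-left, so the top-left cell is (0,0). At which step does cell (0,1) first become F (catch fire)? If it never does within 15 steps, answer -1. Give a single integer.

Step 1: cell (0,1)='T' (+3 fires, +1 burnt)
Step 2: cell (0,1)='T' (+3 fires, +3 burnt)
Step 3: cell (0,1)='T' (+4 fires, +3 burnt)
Step 4: cell (0,1)='T' (+5 fires, +4 burnt)
Step 5: cell (0,1)='T' (+5 fires, +5 burnt)
Step 6: cell (0,1)='F' (+3 fires, +5 burnt)
  -> target ignites at step 6
Step 7: cell (0,1)='.' (+2 fires, +3 burnt)
Step 8: cell (0,1)='.' (+1 fires, +2 burnt)
Step 9: cell (0,1)='.' (+0 fires, +1 burnt)
  fire out at step 9

6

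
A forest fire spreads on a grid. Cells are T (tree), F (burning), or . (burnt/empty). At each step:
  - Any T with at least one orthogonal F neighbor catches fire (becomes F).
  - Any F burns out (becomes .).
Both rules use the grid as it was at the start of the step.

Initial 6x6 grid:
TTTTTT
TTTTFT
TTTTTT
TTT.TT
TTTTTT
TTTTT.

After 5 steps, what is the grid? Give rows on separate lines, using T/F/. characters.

Step 1: 4 trees catch fire, 1 burn out
  TTTTFT
  TTTF.F
  TTTTFT
  TTT.TT
  TTTTTT
  TTTTT.
Step 2: 6 trees catch fire, 4 burn out
  TTTF.F
  TTF...
  TTTF.F
  TTT.FT
  TTTTTT
  TTTTT.
Step 3: 5 trees catch fire, 6 burn out
  TTF...
  TF....
  TTF...
  TTT..F
  TTTTFT
  TTTTT.
Step 4: 7 trees catch fire, 5 burn out
  TF....
  F.....
  TF....
  TTF...
  TTTF.F
  TTTTF.
Step 5: 5 trees catch fire, 7 burn out
  F.....
  ......
  F.....
  TF....
  TTF...
  TTTF..

F.....
......
F.....
TF....
TTF...
TTTF..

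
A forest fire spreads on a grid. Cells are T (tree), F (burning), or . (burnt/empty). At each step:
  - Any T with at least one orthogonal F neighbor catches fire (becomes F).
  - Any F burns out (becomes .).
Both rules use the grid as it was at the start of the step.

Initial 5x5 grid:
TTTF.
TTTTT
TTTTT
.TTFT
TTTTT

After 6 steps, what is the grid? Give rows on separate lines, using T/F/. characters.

Step 1: 6 trees catch fire, 2 burn out
  TTF..
  TTTFT
  TTTFT
  .TF.F
  TTTFT
Step 2: 8 trees catch fire, 6 burn out
  TF...
  TTF.F
  TTF.F
  .F...
  TTF.F
Step 3: 4 trees catch fire, 8 burn out
  F....
  TF...
  TF...
  .....
  TF...
Step 4: 3 trees catch fire, 4 burn out
  .....
  F....
  F....
  .....
  F....
Step 5: 0 trees catch fire, 3 burn out
  .....
  .....
  .....
  .....
  .....
Step 6: 0 trees catch fire, 0 burn out
  .....
  .....
  .....
  .....
  .....

.....
.....
.....
.....
.....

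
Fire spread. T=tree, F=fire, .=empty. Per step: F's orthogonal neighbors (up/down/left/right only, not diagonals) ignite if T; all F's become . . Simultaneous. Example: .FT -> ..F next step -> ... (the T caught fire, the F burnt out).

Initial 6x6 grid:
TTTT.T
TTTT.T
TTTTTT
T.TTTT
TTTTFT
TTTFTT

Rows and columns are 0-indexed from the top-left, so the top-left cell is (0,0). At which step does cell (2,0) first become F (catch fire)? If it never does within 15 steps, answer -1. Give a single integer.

Step 1: cell (2,0)='T' (+5 fires, +2 burnt)
Step 2: cell (2,0)='T' (+6 fires, +5 burnt)
Step 3: cell (2,0)='T' (+5 fires, +6 burnt)
Step 4: cell (2,0)='T' (+4 fires, +5 burnt)
Step 5: cell (2,0)='T' (+5 fires, +4 burnt)
Step 6: cell (2,0)='F' (+3 fires, +5 burnt)
  -> target ignites at step 6
Step 7: cell (2,0)='.' (+2 fires, +3 burnt)
Step 8: cell (2,0)='.' (+1 fires, +2 burnt)
Step 9: cell (2,0)='.' (+0 fires, +1 burnt)
  fire out at step 9

6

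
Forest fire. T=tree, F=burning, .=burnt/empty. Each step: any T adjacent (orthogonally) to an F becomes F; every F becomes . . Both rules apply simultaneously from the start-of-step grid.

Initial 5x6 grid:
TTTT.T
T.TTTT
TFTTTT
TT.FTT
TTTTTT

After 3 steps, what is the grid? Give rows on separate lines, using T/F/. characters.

Step 1: 6 trees catch fire, 2 burn out
  TTTT.T
  T.TTTT
  F.FFTT
  TF..FT
  TTTFTT
Step 2: 9 trees catch fire, 6 burn out
  TTTT.T
  F.FFTT
  ....FT
  F....F
  TFF.FT
Step 3: 7 trees catch fire, 9 burn out
  FTFF.T
  ....FT
  .....F
  ......
  F....F

FTFF.T
....FT
.....F
......
F....F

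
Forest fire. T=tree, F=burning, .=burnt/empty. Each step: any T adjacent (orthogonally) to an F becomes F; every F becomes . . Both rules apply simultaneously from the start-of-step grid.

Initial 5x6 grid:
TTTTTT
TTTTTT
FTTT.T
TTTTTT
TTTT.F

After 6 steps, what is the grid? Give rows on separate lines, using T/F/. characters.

Step 1: 4 trees catch fire, 2 burn out
  TTTTTT
  FTTTTT
  .FTT.T
  FTTTTF
  TTTT..
Step 2: 7 trees catch fire, 4 burn out
  FTTTTT
  .FTTTT
  ..FT.F
  .FTTF.
  FTTT..
Step 3: 7 trees catch fire, 7 burn out
  .FTTTT
  ..FTTF
  ...F..
  ..FF..
  .FTT..
Step 4: 6 trees catch fire, 7 burn out
  ..FTTF
  ...FF.
  ......
  ......
  ..FF..
Step 5: 2 trees catch fire, 6 burn out
  ...FF.
  ......
  ......
  ......
  ......
Step 6: 0 trees catch fire, 2 burn out
  ......
  ......
  ......
  ......
  ......

......
......
......
......
......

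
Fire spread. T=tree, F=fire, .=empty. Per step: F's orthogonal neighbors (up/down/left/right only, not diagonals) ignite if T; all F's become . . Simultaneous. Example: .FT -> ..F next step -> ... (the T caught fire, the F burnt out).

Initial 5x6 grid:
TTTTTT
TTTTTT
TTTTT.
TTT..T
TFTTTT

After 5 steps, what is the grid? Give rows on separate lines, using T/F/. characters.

Step 1: 3 trees catch fire, 1 burn out
  TTTTTT
  TTTTTT
  TTTTT.
  TFT..T
  F.FTTT
Step 2: 4 trees catch fire, 3 burn out
  TTTTTT
  TTTTTT
  TFTTT.
  F.F..T
  ...FTT
Step 3: 4 trees catch fire, 4 burn out
  TTTTTT
  TFTTTT
  F.FTT.
  .....T
  ....FT
Step 4: 5 trees catch fire, 4 burn out
  TFTTTT
  F.FTTT
  ...FT.
  .....T
  .....F
Step 5: 5 trees catch fire, 5 burn out
  F.FTTT
  ...FTT
  ....F.
  .....F
  ......

F.FTTT
...FTT
....F.
.....F
......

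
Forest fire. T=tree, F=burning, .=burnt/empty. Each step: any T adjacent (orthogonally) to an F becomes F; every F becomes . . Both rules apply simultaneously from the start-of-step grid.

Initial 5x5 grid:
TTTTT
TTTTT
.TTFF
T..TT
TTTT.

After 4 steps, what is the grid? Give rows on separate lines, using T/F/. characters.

Step 1: 5 trees catch fire, 2 burn out
  TTTTT
  TTTFF
  .TF..
  T..FF
  TTTT.
Step 2: 5 trees catch fire, 5 burn out
  TTTFF
  TTF..
  .F...
  T....
  TTTF.
Step 3: 3 trees catch fire, 5 burn out
  TTF..
  TF...
  .....
  T....
  TTF..
Step 4: 3 trees catch fire, 3 burn out
  TF...
  F....
  .....
  T....
  TF...

TF...
F....
.....
T....
TF...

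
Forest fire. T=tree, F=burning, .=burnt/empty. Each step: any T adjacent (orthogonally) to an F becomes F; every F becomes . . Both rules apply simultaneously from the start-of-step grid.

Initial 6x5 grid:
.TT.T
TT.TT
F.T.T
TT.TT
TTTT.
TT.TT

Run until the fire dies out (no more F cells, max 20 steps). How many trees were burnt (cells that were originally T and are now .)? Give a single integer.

Step 1: +2 fires, +1 burnt (F count now 2)
Step 2: +3 fires, +2 burnt (F count now 3)
Step 3: +3 fires, +3 burnt (F count now 3)
Step 4: +3 fires, +3 burnt (F count now 3)
Step 5: +1 fires, +3 burnt (F count now 1)
Step 6: +2 fires, +1 burnt (F count now 2)
Step 7: +2 fires, +2 burnt (F count now 2)
Step 8: +1 fires, +2 burnt (F count now 1)
Step 9: +1 fires, +1 burnt (F count now 1)
Step 10: +2 fires, +1 burnt (F count now 2)
Step 11: +0 fires, +2 burnt (F count now 0)
Fire out after step 11
Initially T: 21, now '.': 29
Total burnt (originally-T cells now '.'): 20

Answer: 20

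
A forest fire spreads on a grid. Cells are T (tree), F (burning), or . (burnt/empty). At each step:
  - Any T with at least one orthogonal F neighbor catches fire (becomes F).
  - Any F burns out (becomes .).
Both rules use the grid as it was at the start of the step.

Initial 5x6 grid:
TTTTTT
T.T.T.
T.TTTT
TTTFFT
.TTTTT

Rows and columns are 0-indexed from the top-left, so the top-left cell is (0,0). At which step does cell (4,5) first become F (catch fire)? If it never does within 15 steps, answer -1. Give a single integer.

Step 1: cell (4,5)='T' (+6 fires, +2 burnt)
Step 2: cell (4,5)='F' (+6 fires, +6 burnt)
  -> target ignites at step 2
Step 3: cell (4,5)='.' (+4 fires, +6 burnt)
Step 4: cell (4,5)='.' (+4 fires, +4 burnt)
Step 5: cell (4,5)='.' (+2 fires, +4 burnt)
Step 6: cell (4,5)='.' (+1 fires, +2 burnt)
Step 7: cell (4,5)='.' (+0 fires, +1 burnt)
  fire out at step 7

2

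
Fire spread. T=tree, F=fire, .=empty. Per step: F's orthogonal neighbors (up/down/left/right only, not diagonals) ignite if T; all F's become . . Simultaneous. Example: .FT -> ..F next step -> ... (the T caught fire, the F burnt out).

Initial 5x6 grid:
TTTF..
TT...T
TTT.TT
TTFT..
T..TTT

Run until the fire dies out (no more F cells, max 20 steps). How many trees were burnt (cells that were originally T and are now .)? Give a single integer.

Step 1: +4 fires, +2 burnt (F count now 4)
Step 2: +4 fires, +4 burnt (F count now 4)
Step 3: +5 fires, +4 burnt (F count now 5)
Step 4: +2 fires, +5 burnt (F count now 2)
Step 5: +0 fires, +2 burnt (F count now 0)
Fire out after step 5
Initially T: 18, now '.': 27
Total burnt (originally-T cells now '.'): 15

Answer: 15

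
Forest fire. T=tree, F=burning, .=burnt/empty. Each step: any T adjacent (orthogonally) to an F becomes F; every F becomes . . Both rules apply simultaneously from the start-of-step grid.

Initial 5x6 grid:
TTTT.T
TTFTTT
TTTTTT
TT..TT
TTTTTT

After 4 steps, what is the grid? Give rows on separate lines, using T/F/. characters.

Step 1: 4 trees catch fire, 1 burn out
  TTFT.T
  TF.FTT
  TTFTTT
  TT..TT
  TTTTTT
Step 2: 6 trees catch fire, 4 burn out
  TF.F.T
  F...FT
  TF.FTT
  TT..TT
  TTTTTT
Step 3: 5 trees catch fire, 6 burn out
  F....T
  .....F
  F...FT
  TF..TT
  TTTTTT
Step 4: 5 trees catch fire, 5 burn out
  .....F
  ......
  .....F
  F...FT
  TFTTTT

.....F
......
.....F
F...FT
TFTTTT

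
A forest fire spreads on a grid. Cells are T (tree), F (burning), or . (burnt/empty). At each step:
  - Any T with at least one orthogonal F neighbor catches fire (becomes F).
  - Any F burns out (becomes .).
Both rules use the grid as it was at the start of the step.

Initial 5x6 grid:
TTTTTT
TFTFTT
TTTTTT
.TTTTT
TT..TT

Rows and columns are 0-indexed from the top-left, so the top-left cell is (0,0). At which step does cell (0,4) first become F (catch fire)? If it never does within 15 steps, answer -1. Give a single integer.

Step 1: cell (0,4)='T' (+7 fires, +2 burnt)
Step 2: cell (0,4)='F' (+9 fires, +7 burnt)
  -> target ignites at step 2
Step 3: cell (0,4)='.' (+5 fires, +9 burnt)
Step 4: cell (0,4)='.' (+3 fires, +5 burnt)
Step 5: cell (0,4)='.' (+1 fires, +3 burnt)
Step 6: cell (0,4)='.' (+0 fires, +1 burnt)
  fire out at step 6

2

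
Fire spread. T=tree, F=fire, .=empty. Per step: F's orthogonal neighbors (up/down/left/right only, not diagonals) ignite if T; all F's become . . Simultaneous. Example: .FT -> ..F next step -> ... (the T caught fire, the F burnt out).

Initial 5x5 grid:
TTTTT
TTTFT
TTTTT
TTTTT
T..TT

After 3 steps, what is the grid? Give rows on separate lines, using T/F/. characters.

Step 1: 4 trees catch fire, 1 burn out
  TTTFT
  TTF.F
  TTTFT
  TTTTT
  T..TT
Step 2: 6 trees catch fire, 4 burn out
  TTF.F
  TF...
  TTF.F
  TTTFT
  T..TT
Step 3: 6 trees catch fire, 6 burn out
  TF...
  F....
  TF...
  TTF.F
  T..FT

TF...
F....
TF...
TTF.F
T..FT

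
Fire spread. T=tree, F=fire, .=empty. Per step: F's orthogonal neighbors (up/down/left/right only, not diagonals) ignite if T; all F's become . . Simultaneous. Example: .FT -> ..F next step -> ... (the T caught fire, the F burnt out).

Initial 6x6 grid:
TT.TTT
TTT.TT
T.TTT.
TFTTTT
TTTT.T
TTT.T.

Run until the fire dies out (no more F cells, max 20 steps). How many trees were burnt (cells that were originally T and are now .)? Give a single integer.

Step 1: +3 fires, +1 burnt (F count now 3)
Step 2: +6 fires, +3 burnt (F count now 6)
Step 3: +7 fires, +6 burnt (F count now 7)
Step 4: +4 fires, +7 burnt (F count now 4)
Step 5: +3 fires, +4 burnt (F count now 3)
Step 6: +2 fires, +3 burnt (F count now 2)
Step 7: +2 fires, +2 burnt (F count now 2)
Step 8: +0 fires, +2 burnt (F count now 0)
Fire out after step 8
Initially T: 28, now '.': 35
Total burnt (originally-T cells now '.'): 27

Answer: 27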